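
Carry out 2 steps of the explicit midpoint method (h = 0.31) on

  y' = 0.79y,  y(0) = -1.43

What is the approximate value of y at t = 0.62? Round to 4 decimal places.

-2.3242

Midpoint: k1 = f(t_n, y_n); k2 = f(t_n + h/2, y_n + (h/2)·k1); y_{n+1} = y_n + h·k2.
t=0.000000, y=-1.430000:
  k1 = f(0.000000, -1.430000) = -1.129700
  k2 = f(0.155000, -1.605104) = -1.268032
  y ← -1.430000 + 0.31·(-1.268032) = -1.823090
t=0.310000, y=-1.823090:
  k1 = f(0.310000, -1.823090) = -1.440241
  k2 = f(0.465000, -2.046327) = -1.616598
  y ← -1.823090 + 0.31·(-1.616598) = -2.324235
y(0.62) ≈ -2.3242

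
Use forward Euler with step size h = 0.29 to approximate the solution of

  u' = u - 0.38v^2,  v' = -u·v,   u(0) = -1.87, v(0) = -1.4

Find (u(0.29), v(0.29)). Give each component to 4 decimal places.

Euler on (u,v): u_{n+1} = u_n + h·u', v_{n+1} = v_n + h·v'.
0.000000: (-1.870000, -1.400000); f=(-2.614800, -2.618000) → (-2.628292, -2.159220)
(u(0.29), v(0.29)) ≈ (-2.6283, -2.1592)

-2.6283, -2.1592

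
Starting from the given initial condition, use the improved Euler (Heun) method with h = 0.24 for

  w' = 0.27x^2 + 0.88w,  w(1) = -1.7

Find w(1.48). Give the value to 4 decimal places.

Heun: k1 = f(x_n, w_n); k2 = f(x_n + h, w_n + h·k1); w_{n+1} = w_n + (h/2)·(k1 + k2).
x=1.000000, w=-1.700000:
  k1 = f(1.000000, -1.700000) = -1.226000
  k2 = f(1.240000, -1.994240) = -1.339779
  w ← -1.700000 + (0.24/2)·(-1.226000 + (-1.339779)) = -2.007894
x=1.240000, w=-2.007894:
  k1 = f(1.240000, -2.007894) = -1.351794
  k2 = f(1.480000, -2.332324) = -1.461037
  w ← -2.007894 + (0.24/2)·(-1.351794 + (-1.461037)) = -2.345433
w(1.48) ≈ -2.3454

-2.3454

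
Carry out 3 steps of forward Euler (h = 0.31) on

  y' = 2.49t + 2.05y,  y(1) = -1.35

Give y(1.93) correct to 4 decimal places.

Euler: y_{n+1} = y_n + h·f(t_n, y_n).
t=1.000000, y=-1.350000: f=-0.277500 → y ← -1.350000 + 0.31·(-0.277500) = -1.436025
t=1.310000, y=-1.436025: f=0.318049 → y ← -1.436025 + 0.31·0.318049 = -1.337430
t=1.620000, y=-1.337430: f=1.292069 → y ← -1.337430 + 0.31·1.292069 = -0.936889
y(1.93) ≈ -0.9369

-0.9369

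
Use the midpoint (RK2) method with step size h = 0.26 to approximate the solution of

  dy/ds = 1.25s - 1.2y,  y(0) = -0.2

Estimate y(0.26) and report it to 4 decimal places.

Midpoint: k1 = f(s_n, y_n); k2 = f(s_n + h/2, y_n + (h/2)·k1); y_{n+1} = y_n + h·k2.
s=0.000000, y=-0.200000:
  k1 = f(0.000000, -0.200000) = 0.240000
  k2 = f(0.130000, -0.168800) = 0.365060
  y ← -0.200000 + 0.26·0.365060 = -0.105084
y(0.26) ≈ -0.1051

-0.1051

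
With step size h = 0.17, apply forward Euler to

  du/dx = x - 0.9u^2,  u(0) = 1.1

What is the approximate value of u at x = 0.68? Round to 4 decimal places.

Euler: u_{n+1} = u_n + h·f(x_n, u_n).
x=0.000000, u=1.100000: f=-1.089000 → u ← 1.100000 + 0.17·(-1.089000) = 0.914870
x=0.170000, u=0.914870: f=-0.583288 → u ← 0.914870 + 0.17·(-0.583288) = 0.815711
x=0.340000, u=0.815711: f=-0.258846 → u ← 0.815711 + 0.17·(-0.258846) = 0.771707
x=0.510000, u=0.771707: f=-0.025979 → u ← 0.771707 + 0.17·(-0.025979) = 0.767291
u(0.68) ≈ 0.7673

0.7673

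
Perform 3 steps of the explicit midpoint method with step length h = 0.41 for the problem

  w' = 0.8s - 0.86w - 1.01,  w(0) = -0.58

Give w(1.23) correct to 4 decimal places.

-0.5131

Midpoint: k1 = f(s_n, w_n); k2 = f(s_n + h/2, w_n + (h/2)·k1); w_{n+1} = w_n + h·k2.
s=0.000000, w=-0.580000:
  k1 = f(0.000000, -0.580000) = -0.511200
  k2 = f(0.205000, -0.684796) = -0.257075
  w ← -0.580000 + 0.41·(-0.257075) = -0.685401
s=0.410000, w=-0.685401:
  k1 = f(0.410000, -0.685401) = -0.092555
  k2 = f(0.615000, -0.704375) = 0.087762
  w ← -0.685401 + 0.41·0.087762 = -0.649418
s=0.820000, w=-0.649418:
  k1 = f(0.820000, -0.649418) = 0.204500
  k2 = f(1.025000, -0.607496) = 0.332447
  w ← -0.649418 + 0.41·0.332447 = -0.513115
w(1.23) ≈ -0.5131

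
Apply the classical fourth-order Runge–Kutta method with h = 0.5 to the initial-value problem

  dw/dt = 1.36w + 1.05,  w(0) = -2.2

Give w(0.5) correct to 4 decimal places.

-3.5887

RK4: k1 = f(t_n, w_n); k2 = f(t_n + h/2, w_n + (h/2)·k1); k3 = f(t_n + h/2, w_n + (h/2)·k2); k4 = f(t_n + h, w_n + h·k3); w_{n+1} = w_n + (h/6)·(k1 + 2k2 + 2k3 + k4).
t=0.000000, w=-2.200000:
  k1 = f(0.000000, -2.200000) = -1.942000
  k2 = f(0.250000, -2.685500) = -2.602280
  k3 = f(0.250000, -2.850570) = -2.826775
  k4 = f(0.500000, -3.613388) = -3.864207
  w ← -2.200000 + (0.5/6)·(k1 + 2k2 + 2k3 + k4) = -3.588693
w(0.5) ≈ -3.5887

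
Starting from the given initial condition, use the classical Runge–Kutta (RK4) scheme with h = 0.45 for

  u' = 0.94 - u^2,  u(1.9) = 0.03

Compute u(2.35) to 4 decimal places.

RK4: k1 = f(x_n, u_n); k2 = f(x_n + h/2, u_n + (h/2)·k1); k3 = f(x_n + h/2, u_n + (h/2)·k2); k4 = f(x_n + h, u_n + h·k3); u_{n+1} = u_n + (h/6)·(k1 + 2k2 + 2k3 + k4).
x=1.900000, u=0.030000:
  k1 = f(1.900000, 0.030000) = 0.939100
  k2 = f(2.125000, 0.241297) = 0.881776
  k3 = f(2.125000, 0.228399) = 0.887834
  k4 = f(2.350000, 0.429525) = 0.755508
  u ← 0.030000 + (0.45/6)·(k1 + 2k2 + 2k3 + k4) = 0.422537
u(2.35) ≈ 0.4225

0.4225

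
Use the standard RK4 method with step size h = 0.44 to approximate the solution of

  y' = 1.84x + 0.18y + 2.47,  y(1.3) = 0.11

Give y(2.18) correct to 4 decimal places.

5.5165

RK4: k1 = f(x_n, y_n); k2 = f(x_n + h/2, y_n + (h/2)·k1); k3 = f(x_n + h/2, y_n + (h/2)·k2); k4 = f(x_n + h, y_n + h·k3); y_{n+1} = y_n + (h/6)·(k1 + 2k2 + 2k3 + k4).
x=1.300000, y=0.110000:
  k1 = f(1.300000, 0.110000) = 4.881800
  k2 = f(1.520000, 1.183996) = 5.479919
  k3 = f(1.520000, 1.315582) = 5.503605
  k4 = f(1.740000, 2.531586) = 6.127286
  y ← 0.110000 + (0.44/6)·(k1 + 2k2 + 2k3 + k4) = 2.528250
x=1.740000, y=2.528250:
  k1 = f(1.740000, 2.528250) = 6.126685
  k2 = f(1.960000, 3.876120) = 6.774102
  k3 = f(1.960000, 4.018552) = 6.799739
  k4 = f(2.180000, 5.520135) = 7.474824
  y ← 2.528250 + (0.44/6)·(k1 + 2k2 + 2k3 + k4) = 5.516524
y(2.18) ≈ 5.5165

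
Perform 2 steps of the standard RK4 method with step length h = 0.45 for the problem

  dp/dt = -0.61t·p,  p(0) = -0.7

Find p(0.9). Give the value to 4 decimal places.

-0.5468

RK4: k1 = f(t_n, p_n); k2 = f(t_n + h/2, p_n + (h/2)·k1); k3 = f(t_n + h/2, p_n + (h/2)·k2); k4 = f(t_n + h, p_n + h·k3); p_{n+1} = p_n + (h/6)·(k1 + 2k2 + 2k3 + k4).
t=0.000000, p=-0.700000:
  k1 = f(0.000000, -0.700000) = 0.000000
  k2 = f(0.225000, -0.700000) = 0.096075
  k3 = f(0.225000, -0.678383) = 0.093108
  k4 = f(0.450000, -0.658101) = 0.180649
  p ← -0.700000 + (0.45/6)·(k1 + 2k2 + 2k3 + k4) = -0.658074
t=0.450000, p=-0.658074:
  k1 = f(0.450000, -0.658074) = 0.180641
  k2 = f(0.675000, -0.617430) = 0.254227
  k3 = f(0.675000, -0.600873) = 0.247409
  k4 = f(0.900000, -0.546740) = 0.300160
  p ← -0.658074 + (0.45/6)·(k1 + 2k2 + 2k3 + k4) = -0.546768
p(0.9) ≈ -0.5468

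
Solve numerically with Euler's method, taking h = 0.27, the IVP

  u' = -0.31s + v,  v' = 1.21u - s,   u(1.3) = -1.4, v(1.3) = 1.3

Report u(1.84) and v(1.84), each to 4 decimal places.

Euler on (u,v): u_{n+1} = u_n + h·u', v_{n+1} = v_n + h·v'.
1.300000: (-1.400000, 1.300000); f=(0.897000, -2.994000) → (-1.157810, 0.491620)
1.570000: (-1.157810, 0.491620); f=(0.004920, -2.970950) → (-1.156482, -0.310537)
(u(1.84), v(1.84)) ≈ (-1.1565, -0.3105)

-1.1565, -0.3105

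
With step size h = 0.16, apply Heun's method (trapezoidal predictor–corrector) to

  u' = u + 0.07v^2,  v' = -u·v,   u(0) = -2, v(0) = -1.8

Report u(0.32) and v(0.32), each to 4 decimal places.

Heun on (u,v): k1 = f(x_n, state_n); k2 = f(x_n + h, state_n + h·k1); state_{n+1} = state_n + (h/2)·(k1 + k2).
0.000000: (-2.000000, -1.800000)
  k1 = (-1.773200, -3.600000)
  predictor → (-2.283712, -2.376000)
  k2 = (-1.888536, -5.426100)
  → (-2.292939, -2.522088)
0.160000: (-2.292939, -2.522088)
  k1 = (-1.847674, -5.782994)
  predictor → (-2.588567, -3.447367)
  k2 = (-1.756663, -8.923739)
  → (-2.581286, -3.698627)
(u(0.32), v(0.32)) ≈ (-2.5813, -3.6986)

-2.5813, -3.6986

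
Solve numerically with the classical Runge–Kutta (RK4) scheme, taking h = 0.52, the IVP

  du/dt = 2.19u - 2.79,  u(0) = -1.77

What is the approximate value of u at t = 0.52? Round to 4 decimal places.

-8.1729

RK4: k1 = f(t_n, u_n); k2 = f(t_n + h/2, u_n + (h/2)·k1); k3 = f(t_n + h/2, u_n + (h/2)·k2); k4 = f(t_n + h, u_n + h·k3); u_{n+1} = u_n + (h/6)·(k1 + 2k2 + 2k3 + k4).
t=0.000000, u=-1.770000:
  k1 = f(0.000000, -1.770000) = -6.666300
  k2 = f(0.260000, -3.503238) = -10.462091
  k3 = f(0.260000, -4.490144) = -12.623415
  k4 = f(0.520000, -8.334176) = -21.041845
  u ← -1.770000 + (0.52/6)·(k1 + 2k2 + 2k3 + k4) = -8.172860
u(0.52) ≈ -8.1729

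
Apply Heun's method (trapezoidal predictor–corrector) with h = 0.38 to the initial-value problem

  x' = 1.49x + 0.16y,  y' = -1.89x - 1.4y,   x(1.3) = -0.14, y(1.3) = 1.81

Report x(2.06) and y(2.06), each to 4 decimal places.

-0.1439, 0.7778

Heun on (x,y): k1 = f(s_n, state_n); k2 = f(s_n + h, state_n + h·k1); state_{n+1} = state_n + (h/2)·(k1 + k2).
1.300000: (-0.140000, 1.810000)
  k1 = (0.081000, -2.269400)
  predictor → (-0.109220, 0.947628)
  k2 = (-0.011117, -1.120253)
  → (-0.126722, 1.165966)
1.680000: (-0.126722, 1.165966)
  k1 = (-0.002262, -1.392847)
  predictor → (-0.127582, 0.636684)
  k2 = (-0.088227, -0.650228)
  → (-0.143915, 0.777782)
(x(2.06), y(2.06)) ≈ (-0.1439, 0.7778)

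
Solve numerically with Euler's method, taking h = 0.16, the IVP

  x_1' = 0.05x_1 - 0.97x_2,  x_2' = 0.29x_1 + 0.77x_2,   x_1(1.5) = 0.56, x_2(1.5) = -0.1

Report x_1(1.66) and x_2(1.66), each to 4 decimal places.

Euler on (x_1,x_2): x_1_{n+1} = x_1_n + h·x_1', x_2_{n+1} = x_2_n + h·x_2'.
1.500000: (0.560000, -0.100000); f=(0.125000, 0.085400) → (0.580000, -0.086336)
(x_1(1.66), x_2(1.66)) ≈ (0.5800, -0.0863)

0.5800, -0.0863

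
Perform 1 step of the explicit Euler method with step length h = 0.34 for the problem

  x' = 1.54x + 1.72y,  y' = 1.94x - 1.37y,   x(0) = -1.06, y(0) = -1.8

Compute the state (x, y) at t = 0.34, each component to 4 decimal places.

Euler on (x,y): x_{n+1} = x_n + h·x', y_{n+1} = y_n + h·y'.
0.000000: (-1.060000, -1.800000); f=(-4.728400, 0.409600) → (-2.667656, -1.660736)
(x(0.34), y(0.34)) ≈ (-2.6677, -1.6607)

-2.6677, -1.6607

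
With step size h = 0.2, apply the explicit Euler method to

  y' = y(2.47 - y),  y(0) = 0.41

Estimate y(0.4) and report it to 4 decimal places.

Euler: y_{n+1} = y_n + h·f(t_n, y_n).
t=0.000000, y=0.410000: f=0.844600 → y ← 0.410000 + 0.2·0.844600 = 0.578920
t=0.200000, y=0.578920: f=1.094784 → y ← 0.578920 + 0.2·1.094784 = 0.797877
y(0.4) ≈ 0.7979

0.7979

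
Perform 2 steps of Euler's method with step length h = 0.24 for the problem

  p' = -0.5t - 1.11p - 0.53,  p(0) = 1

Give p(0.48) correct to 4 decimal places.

Euler: p_{n+1} = p_n + h·f(t_n, p_n).
t=0.000000, p=1.000000: f=-1.640000 → p ← 1.000000 + 0.24·(-1.640000) = 0.606400
t=0.240000, p=0.606400: f=-1.323104 → p ← 0.606400 + 0.24·(-1.323104) = 0.288855
p(0.48) ≈ 0.2889

0.2889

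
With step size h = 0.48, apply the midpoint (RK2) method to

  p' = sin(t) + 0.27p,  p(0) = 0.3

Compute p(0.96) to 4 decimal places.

0.8492

Midpoint: k1 = f(t_n, p_n); k2 = f(t_n + h/2, p_n + (h/2)·k1); p_{n+1} = p_n + h·k2.
t=0.000000, p=0.300000:
  k1 = f(0.000000, 0.300000) = 0.081000
  k2 = f(0.240000, 0.319440) = 0.323951
  p ← 0.300000 + 0.48·0.323951 = 0.455497
t=0.480000, p=0.455497:
  k1 = f(0.480000, 0.455497) = 0.584763
  k2 = f(0.720000, 0.595840) = 0.820261
  p ← 0.455497 + 0.48·0.820261 = 0.849222
p(0.96) ≈ 0.8492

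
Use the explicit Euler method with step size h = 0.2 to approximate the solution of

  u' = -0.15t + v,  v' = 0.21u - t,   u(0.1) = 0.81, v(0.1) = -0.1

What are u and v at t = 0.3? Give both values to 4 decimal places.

0.7870, -0.0860

Euler on (u,v): u_{n+1} = u_n + h·u', v_{n+1} = v_n + h·v'.
0.100000: (0.810000, -0.100000); f=(-0.115000, 0.070100) → (0.787000, -0.085980)
(u(0.3), v(0.3)) ≈ (0.7870, -0.0860)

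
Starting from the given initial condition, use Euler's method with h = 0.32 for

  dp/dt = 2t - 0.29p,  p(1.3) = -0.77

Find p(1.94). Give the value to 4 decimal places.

Euler: p_{n+1} = p_n + h·f(t_n, p_n).
t=1.300000, p=-0.770000: f=2.823300 → p ← -0.770000 + 0.32·2.823300 = 0.133456
t=1.620000, p=0.133456: f=3.201298 → p ← 0.133456 + 0.32·3.201298 = 1.157871
p(1.94) ≈ 1.1579

1.1579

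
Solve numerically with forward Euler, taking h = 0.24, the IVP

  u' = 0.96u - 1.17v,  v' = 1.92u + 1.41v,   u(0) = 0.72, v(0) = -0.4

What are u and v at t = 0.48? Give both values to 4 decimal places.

Euler on (u,v): u_{n+1} = u_n + h·u', v_{n+1} = v_n + h·v'.
0.000000: (0.720000, -0.400000); f=(1.159200, 0.818400) → (0.998208, -0.203584)
0.240000: (0.998208, -0.203584); f=(1.196473, 1.629506) → (1.285362, 0.187497)
(u(0.48), v(0.48)) ≈ (1.2854, 0.1875)

1.2854, 0.1875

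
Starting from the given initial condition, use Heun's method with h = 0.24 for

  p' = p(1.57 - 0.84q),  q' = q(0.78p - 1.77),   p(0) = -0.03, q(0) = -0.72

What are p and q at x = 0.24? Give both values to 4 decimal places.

-0.0483, -0.4762

Heun on (p,q): k1 = f(x_n, state_n); k2 = f(x_n + h, state_n + h·k1); state_{n+1} = state_n + (h/2)·(k1 + k2).
0.000000: (-0.030000, -0.720000)
  k1 = (-0.065244, 1.291248)
  predictor → (-0.045659, -0.410100)
  k2 = (-0.087413, 0.740483)
  → (-0.048319, -0.476192)
(p(0.24), q(0.24)) ≈ (-0.0483, -0.4762)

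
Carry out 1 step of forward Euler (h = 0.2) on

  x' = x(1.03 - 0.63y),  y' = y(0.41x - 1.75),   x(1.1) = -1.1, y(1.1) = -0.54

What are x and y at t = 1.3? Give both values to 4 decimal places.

-1.4014, -0.3023

Euler on (x,y): x_{n+1} = x_n + h·x', y_{n+1} = y_n + h·y'.
1.100000: (-1.100000, -0.540000); f=(-1.507220, 1.188540) → (-1.401444, -0.302292)
(x(1.3), y(1.3)) ≈ (-1.4014, -0.3023)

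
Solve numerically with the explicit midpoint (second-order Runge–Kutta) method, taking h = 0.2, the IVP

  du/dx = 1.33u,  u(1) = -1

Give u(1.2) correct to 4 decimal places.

-1.3014

Midpoint: k1 = f(x_n, u_n); k2 = f(x_n + h/2, u_n + (h/2)·k1); u_{n+1} = u_n + h·k2.
x=1.000000, u=-1.000000:
  k1 = f(1.000000, -1.000000) = -1.330000
  k2 = f(1.100000, -1.133000) = -1.506890
  u ← -1.000000 + 0.2·(-1.506890) = -1.301378
u(1.2) ≈ -1.3014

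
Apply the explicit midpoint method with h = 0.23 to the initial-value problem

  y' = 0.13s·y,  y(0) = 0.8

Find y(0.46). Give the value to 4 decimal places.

0.8111

Midpoint: k1 = f(s_n, y_n); k2 = f(s_n + h/2, y_n + (h/2)·k1); y_{n+1} = y_n + h·k2.
s=0.000000, y=0.800000:
  k1 = f(0.000000, 0.800000) = 0.000000
  k2 = f(0.115000, 0.800000) = 0.011960
  y ← 0.800000 + 0.23·0.011960 = 0.802751
s=0.230000, y=0.802751:
  k1 = f(0.230000, 0.802751) = 0.024002
  k2 = f(0.345000, 0.805511) = 0.036127
  y ← 0.802751 + 0.23·0.036127 = 0.811060
y(0.46) ≈ 0.8111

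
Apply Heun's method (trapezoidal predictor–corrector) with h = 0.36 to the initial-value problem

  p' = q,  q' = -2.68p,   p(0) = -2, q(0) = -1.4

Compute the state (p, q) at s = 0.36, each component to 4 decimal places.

-2.1567, 0.7727

Heun on (p,q): k1 = f(s_n, state_n); k2 = f(s_n + h, state_n + h·k1); state_{n+1} = state_n + (h/2)·(k1 + k2).
0.000000: (-2.000000, -1.400000)
  k1 = (-1.400000, 5.360000)
  predictor → (-2.504000, 0.529600)
  k2 = (0.529600, 6.710720)
  → (-2.156672, 0.772730)
(p(0.36), q(0.36)) ≈ (-2.1567, 0.7727)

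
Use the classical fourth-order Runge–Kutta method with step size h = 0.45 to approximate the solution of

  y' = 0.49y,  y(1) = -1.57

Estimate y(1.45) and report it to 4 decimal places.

RK4: k1 = f(s_n, y_n); k2 = f(s_n + h/2, y_n + (h/2)·k1); k3 = f(s_n + h/2, y_n + (h/2)·k2); k4 = f(s_n + h, y_n + h·k3); y_{n+1} = y_n + (h/6)·(k1 + 2k2 + 2k3 + k4).
s=1.000000, y=-1.570000:
  k1 = f(1.000000, -1.570000) = -0.769300
  k2 = f(1.225000, -1.743093) = -0.854115
  k3 = f(1.225000, -1.762176) = -0.863466
  k4 = f(1.450000, -1.958560) = -0.959694
  y ← -1.570000 + (0.45/6)·(k1 + 2k2 + 2k3 + k4) = -1.957312
y(1.45) ≈ -1.9573

-1.9573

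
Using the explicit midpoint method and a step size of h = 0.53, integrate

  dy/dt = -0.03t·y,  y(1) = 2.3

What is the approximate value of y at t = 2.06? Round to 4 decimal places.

2.1906

Midpoint: k1 = f(t_n, y_n); k2 = f(t_n + h/2, y_n + (h/2)·k1); y_{n+1} = y_n + h·k2.
t=1.000000, y=2.300000:
  k1 = f(1.000000, 2.300000) = -0.069000
  k2 = f(1.265000, 2.281715) = -0.086591
  y ← 2.300000 + 0.53·(-0.086591) = 2.254107
t=1.530000, y=2.254107:
  k1 = f(1.530000, 2.254107) = -0.103463
  k2 = f(1.795000, 2.226689) = -0.119907
  y ← 2.254107 + 0.53·(-0.119907) = 2.190556
y(2.06) ≈ 2.1906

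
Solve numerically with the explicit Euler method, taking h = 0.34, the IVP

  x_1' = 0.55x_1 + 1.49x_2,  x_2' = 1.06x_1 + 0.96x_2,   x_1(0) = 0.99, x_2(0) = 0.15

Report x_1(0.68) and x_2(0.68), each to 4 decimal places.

Euler on (x_1,x_2): x_1_{n+1} = x_1_n + h·x_1', x_2_{n+1} = x_2_n + h·x_2'.
0.000000: (0.990000, 0.150000); f=(0.768000, 1.193400) → (1.251120, 0.555756)
0.340000: (1.251120, 0.555756); f=(1.516192, 1.859713) → (1.766625, 1.188058)
(x_1(0.68), x_2(0.68)) ≈ (1.7666, 1.1881)

1.7666, 1.1881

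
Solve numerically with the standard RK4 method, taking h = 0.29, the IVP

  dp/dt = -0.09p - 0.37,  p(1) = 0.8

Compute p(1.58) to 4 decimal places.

0.5502

RK4: k1 = f(t_n, p_n); k2 = f(t_n + h/2, p_n + (h/2)·k1); k3 = f(t_n + h/2, p_n + (h/2)·k2); k4 = f(t_n + h, p_n + h·k3); p_{n+1} = p_n + (h/6)·(k1 + 2k2 + 2k3 + k4).
t=1.000000, p=0.800000:
  k1 = f(1.000000, 0.800000) = -0.442000
  k2 = f(1.145000, 0.735910) = -0.436232
  k3 = f(1.145000, 0.736746) = -0.436307
  k4 = f(1.290000, 0.673471) = -0.430612
  p ← 0.800000 + (0.29/6)·(k1 + 2k2 + 2k3 + k4) = 0.673478
t=1.290000, p=0.673478:
  k1 = f(1.290000, 0.673478) = -0.430613
  k2 = f(1.435000, 0.611039) = -0.424994
  k3 = f(1.435000, 0.611854) = -0.425067
  k4 = f(1.580000, 0.550209) = -0.419519
  p ← 0.673478 + (0.29/6)·(k1 + 2k2 + 2k3 + k4) = 0.550216
p(1.58) ≈ 0.5502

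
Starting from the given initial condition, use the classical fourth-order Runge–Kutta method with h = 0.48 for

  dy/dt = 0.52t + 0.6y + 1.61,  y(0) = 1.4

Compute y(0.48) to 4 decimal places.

2.8288

RK4: k1 = f(t_n, y_n); k2 = f(t_n + h/2, y_n + (h/2)·k1); k3 = f(t_n + h/2, y_n + (h/2)·k2); k4 = f(t_n + h, y_n + h·k3); y_{n+1} = y_n + (h/6)·(k1 + 2k2 + 2k3 + k4).
t=0.000000, y=1.400000:
  k1 = f(0.000000, 1.400000) = 2.450000
  k2 = f(0.240000, 1.988000) = 2.927600
  k3 = f(0.240000, 2.102624) = 2.996374
  k4 = f(0.480000, 2.838260) = 3.562556
  y ← 1.400000 + (0.48/6)·(k1 + 2k2 + 2k3 + k4) = 2.828840
y(0.48) ≈ 2.8288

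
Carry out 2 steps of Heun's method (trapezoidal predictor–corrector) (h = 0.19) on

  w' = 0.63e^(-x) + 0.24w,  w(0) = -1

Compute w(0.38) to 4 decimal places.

Heun: k1 = f(x_n, w_n); k2 = f(x_n + h, w_n + h·k1); w_{n+1} = w_n + (h/2)·(k1 + k2).
x=0.000000, w=-1.000000:
  k1 = f(0.000000, -1.000000) = 0.390000
  k2 = f(0.190000, -0.925900) = 0.298768
  w ← -1.000000 + (0.19/2)·(0.390000 + 0.298768) = -0.934567
x=0.190000, w=-0.934567:
  k1 = f(0.190000, -0.934567) = 0.296688
  k2 = f(0.380000, -0.878196) = 0.220066
  w ← -0.934567 + (0.19/2)·(0.296688 + 0.220066) = -0.885475
w(0.38) ≈ -0.8855

-0.8855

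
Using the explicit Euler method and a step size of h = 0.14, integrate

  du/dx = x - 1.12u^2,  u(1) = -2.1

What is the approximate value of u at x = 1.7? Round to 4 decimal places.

Euler: u_{n+1} = u_n + h·f(x_n, u_n).
x=1.000000, u=-2.100000: f=-3.939200 → u ← -2.100000 + 0.14·(-3.939200) = -2.651488
x=1.140000, u=-2.651488: f=-6.734035 → u ← -2.651488 + 0.14·(-6.734035) = -3.594253
x=1.280000, u=-3.594253: f=-13.188893 → u ← -3.594253 + 0.14·(-13.188893) = -5.440698
x=1.420000, u=-5.440698: f=-31.733337 → u ← -5.440698 + 0.14·(-31.733337) = -9.883365
x=1.560000, u=-9.883365: f=-107.842614 → u ← -9.883365 + 0.14·(-107.842614) = -24.981331
u(1.7) ≈ -24.9813

-24.9813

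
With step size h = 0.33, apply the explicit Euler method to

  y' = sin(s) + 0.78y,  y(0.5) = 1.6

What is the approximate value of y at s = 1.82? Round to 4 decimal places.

Euler: y_{n+1} = y_n + h·f(s_n, y_n).
s=0.500000, y=1.600000: f=1.727426 → y ← 1.600000 + 0.33·1.727426 = 2.170050
s=0.830000, y=2.170050: f=2.430571 → y ← 2.170050 + 0.33·2.430571 = 2.972139
s=1.160000, y=2.972139: f=3.235071 → y ← 2.972139 + 0.33·3.235071 = 4.039712
s=1.490000, y=4.039712: f=4.147713 → y ← 4.039712 + 0.33·4.147713 = 5.408458
y(1.82) ≈ 5.4085

5.4085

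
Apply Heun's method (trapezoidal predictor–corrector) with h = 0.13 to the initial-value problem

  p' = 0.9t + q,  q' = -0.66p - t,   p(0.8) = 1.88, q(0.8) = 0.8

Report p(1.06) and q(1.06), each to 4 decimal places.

Heun on (p,q): k1 = f(t_n, state_n); k2 = f(t_n + h, state_n + h·k1); state_{n+1} = state_n + (h/2)·(k1 + k2).
0.800000: (1.880000, 0.800000)
  k1 = (1.520000, -2.040800)
  predictor → (2.077600, 0.534696)
  k2 = (1.371696, -2.301216)
  → (2.067960, 0.517769)
0.930000: (2.067960, 0.517769)
  k1 = (1.354769, -2.294854)
  predictor → (2.244080, 0.219438)
  k2 = (1.173438, -2.541093)
  → (2.232294, 0.203432)
(p(1.06), q(1.06)) ≈ (2.2323, 0.2034)

2.2323, 0.2034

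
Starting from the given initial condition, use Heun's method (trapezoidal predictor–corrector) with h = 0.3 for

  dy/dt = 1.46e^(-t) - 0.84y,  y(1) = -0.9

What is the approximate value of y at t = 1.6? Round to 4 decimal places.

Heun: k1 = f(t_n, y_n); k2 = f(t_n + h, y_n + h·k1); y_{n+1} = y_n + (h/2)·(k1 + k2).
t=1.000000, y=-0.900000:
  k1 = f(1.000000, -0.900000) = 1.293104
  k2 = f(1.300000, -0.512069) = 0.828034
  y ← -0.900000 + (0.3/2)·(1.293104 + 0.828034) = -0.581829
t=1.300000, y=-0.581829:
  k1 = f(1.300000, -0.581829) = 0.886633
  k2 = f(1.600000, -0.315839) = 0.560074
  y ← -0.581829 + (0.3/2)·(0.886633 + 0.560074) = -0.364823
y(1.6) ≈ -0.3648

-0.3648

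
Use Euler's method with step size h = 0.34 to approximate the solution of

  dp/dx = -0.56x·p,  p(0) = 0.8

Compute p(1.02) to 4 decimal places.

0.6513

Euler: p_{n+1} = p_n + h·f(x_n, p_n).
x=0.000000, p=0.800000: f=0.000000 → p ← 0.800000 + 0.34·0.000000 = 0.800000
x=0.340000, p=0.800000: f=-0.152320 → p ← 0.800000 + 0.34·(-0.152320) = 0.748211
x=0.680000, p=0.748211: f=-0.284919 → p ← 0.748211 + 0.34·(-0.284919) = 0.651339
p(1.02) ≈ 0.6513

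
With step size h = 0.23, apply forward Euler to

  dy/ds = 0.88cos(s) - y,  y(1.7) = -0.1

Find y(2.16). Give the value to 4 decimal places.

Euler: y_{n+1} = y_n + h·f(s_n, y_n).
s=1.700000, y=-0.100000: f=-0.013383 → y ← -0.100000 + 0.23·(-0.013383) = -0.103078
s=1.930000, y=-0.103078: f=-0.206267 → y ← -0.103078 + 0.23·(-0.206267) = -0.150520
y(2.16) ≈ -0.1505

-0.1505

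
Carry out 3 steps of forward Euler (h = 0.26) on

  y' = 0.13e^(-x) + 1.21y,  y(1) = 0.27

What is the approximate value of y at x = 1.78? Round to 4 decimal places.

0.6549

Euler: y_{n+1} = y_n + h·f(x_n, y_n).
x=1.000000, y=0.270000: f=0.374524 → y ← 0.270000 + 0.26·0.374524 = 0.367376
x=1.260000, y=0.367376: f=0.481400 → y ← 0.367376 + 0.26·0.481400 = 0.492540
x=1.520000, y=0.492540: f=0.624406 → y ← 0.492540 + 0.26·0.624406 = 0.654886
y(1.78) ≈ 0.6549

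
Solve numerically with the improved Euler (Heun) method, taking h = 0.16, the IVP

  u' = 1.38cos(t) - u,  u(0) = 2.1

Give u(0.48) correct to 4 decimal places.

1.8026

Heun: k1 = f(t_n, u_n); k2 = f(t_n + h, u_n + h·k1); u_{n+1} = u_n + (h/2)·(k1 + k2).
t=0.000000, u=2.100000:
  k1 = f(0.000000, 2.100000) = -0.720000
  k2 = f(0.160000, 1.984800) = -0.622426
  u ← 2.100000 + (0.16/2)·(-0.720000 + (-0.622426)) = 1.992606
t=0.160000, u=1.992606:
  k1 = f(0.160000, 1.992606) = -0.630232
  k2 = f(0.320000, 1.891769) = -0.581824
  u ← 1.992606 + (0.16/2)·(-0.630232 + (-0.581824)) = 1.895641
t=0.320000, u=1.895641:
  k1 = f(0.320000, 1.895641) = -0.585697
  k2 = f(0.480000, 1.801930) = -0.577877
  u ← 1.895641 + (0.16/2)·(-0.585697 + (-0.577877)) = 1.802556
u(0.48) ≈ 1.8026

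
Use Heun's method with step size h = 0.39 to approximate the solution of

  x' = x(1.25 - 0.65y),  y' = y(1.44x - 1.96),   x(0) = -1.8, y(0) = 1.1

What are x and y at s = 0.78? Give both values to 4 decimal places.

-4.4699, 1.5563

Heun on (x,y): k1 = f(s_n, state_n); k2 = f(s_n + h, state_n + h·k1); state_{n+1} = state_n + (h/2)·(k1 + k2).
0.000000: (-1.800000, 1.100000)
  k1 = (-0.963000, -5.007200)
  predictor → (-2.175570, -0.852808)
  k2 = (-3.925436, 4.343198)
  → (-2.753245, 0.970520)
0.390000: (-2.753245, 0.970520)
  k1 = (-1.704705, -5.750011)
  predictor → (-3.418080, -1.271985)
  k2 = (-7.098635, 8.753844)
  → (-4.469896, 1.556267)
(x(0.78), y(0.78)) ≈ (-4.4699, 1.5563)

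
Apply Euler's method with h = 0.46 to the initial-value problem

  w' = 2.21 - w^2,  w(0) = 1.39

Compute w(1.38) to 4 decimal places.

1.4909

Euler: w_{n+1} = w_n + h·f(s_n, w_n).
s=0.000000, w=1.390000: f=0.277900 → w ← 1.390000 + 0.46·0.277900 = 1.517834
s=0.460000, w=1.517834: f=-0.093820 → w ← 1.517834 + 0.46·(-0.093820) = 1.474677
s=0.920000, w=1.474677: f=0.035328 → w ← 1.474677 + 0.46·0.035328 = 1.490928
w(1.38) ≈ 1.4909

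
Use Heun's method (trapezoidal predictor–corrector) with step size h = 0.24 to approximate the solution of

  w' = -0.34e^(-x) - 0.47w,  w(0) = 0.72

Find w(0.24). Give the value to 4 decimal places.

Heun: k1 = f(x_n, w_n); k2 = f(x_n + h, w_n + h·k1); w_{n+1} = w_n + (h/2)·(k1 + k2).
x=0.000000, w=0.720000:
  k1 = f(0.000000, 0.720000) = -0.678400
  k2 = f(0.240000, 0.557184) = -0.529330
  w ← 0.720000 + (0.24/2)·(-0.678400 + (-0.529330)) = 0.575072
w(0.24) ≈ 0.5751

0.5751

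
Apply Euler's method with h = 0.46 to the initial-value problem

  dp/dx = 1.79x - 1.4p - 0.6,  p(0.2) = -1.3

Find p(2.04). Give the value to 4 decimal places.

1.2630

Euler: p_{n+1} = p_n + h·f(x_n, p_n).
x=0.200000, p=-1.300000: f=1.578000 → p ← -1.300000 + 0.46·1.578000 = -0.574120
x=0.660000, p=-0.574120: f=1.385168 → p ← -0.574120 + 0.46·1.385168 = 0.063057
x=1.120000, p=0.063057: f=1.316520 → p ← 0.063057 + 0.46·1.316520 = 0.668656
x=1.580000, p=0.668656: f=1.292081 → p ← 0.668656 + 0.46·1.292081 = 1.263014
p(2.04) ≈ 1.2630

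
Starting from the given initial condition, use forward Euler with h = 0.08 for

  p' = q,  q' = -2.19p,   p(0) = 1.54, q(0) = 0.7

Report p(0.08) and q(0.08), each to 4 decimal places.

1.5960, 0.4302

Euler on (p,q): p_{n+1} = p_n + h·p', q_{n+1} = q_n + h·q'.
0.000000: (1.540000, 0.700000); f=(0.700000, -3.372600) → (1.596000, 0.430192)
(p(0.08), q(0.08)) ≈ (1.5960, 0.4302)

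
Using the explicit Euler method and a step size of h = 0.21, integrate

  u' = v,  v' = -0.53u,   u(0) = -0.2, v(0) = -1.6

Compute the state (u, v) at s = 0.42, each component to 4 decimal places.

-0.8673, -1.5181

Euler on (u,v): u_{n+1} = u_n + h·u', v_{n+1} = v_n + h·v'.
0.000000: (-0.200000, -1.600000); f=(-1.600000, 0.106000) → (-0.536000, -1.577740)
0.210000: (-0.536000, -1.577740); f=(-1.577740, 0.284080) → (-0.867325, -1.518083)
(u(0.42), v(0.42)) ≈ (-0.8673, -1.5181)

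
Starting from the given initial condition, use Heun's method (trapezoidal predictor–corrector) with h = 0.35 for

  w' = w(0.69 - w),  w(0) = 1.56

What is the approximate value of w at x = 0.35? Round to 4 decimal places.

Heun: k1 = f(x_n, w_n); k2 = f(x_n + h, w_n + h·k1); w_{n+1} = w_n + (h/2)·(k1 + k2).
x=0.000000, w=1.560000:
  k1 = f(0.000000, 1.560000) = -1.357200
  k2 = f(0.350000, 1.084980) = -0.428545
  w ← 1.560000 + (0.35/2)·(-1.357200 + (-0.428545)) = 1.247495
w(0.35) ≈ 1.2475

1.2475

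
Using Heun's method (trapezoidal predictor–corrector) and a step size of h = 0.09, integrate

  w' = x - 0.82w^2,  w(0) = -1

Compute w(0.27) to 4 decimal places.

-1.2404

Heun: k1 = f(x_n, w_n); k2 = f(x_n + h, w_n + h·k1); w_{n+1} = w_n + (h/2)·(k1 + k2).
x=0.000000, w=-1.000000:
  k1 = f(0.000000, -1.000000) = -0.820000
  k2 = f(0.090000, -1.073800) = -0.855498
  w ← -1.000000 + (0.09/2)·(-0.820000 + (-0.855498)) = -1.075397
x=0.090000, w=-1.075397:
  k1 = f(0.090000, -1.075397) = -0.858313
  k2 = f(0.180000, -1.152646) = -0.909445
  w ← -1.075397 + (0.09/2)·(-0.858313 + (-0.909445)) = -1.154947
x=0.180000, w=-1.154947:
  k1 = f(0.180000, -1.154947) = -0.913799
  k2 = f(0.270000, -1.237188) = -0.985121
  w ← -1.154947 + (0.09/2)·(-0.913799 + (-0.985121)) = -1.240398
w(0.27) ≈ -1.2404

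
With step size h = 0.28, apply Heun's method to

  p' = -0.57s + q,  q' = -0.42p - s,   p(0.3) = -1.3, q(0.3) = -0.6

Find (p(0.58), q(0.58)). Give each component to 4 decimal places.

Heun on (p,q): k1 = f(s_n, state_n); k2 = f(s_n + h, state_n + h·k1); state_{n+1} = state_n + (h/2)·(k1 + k2).
0.300000: (-1.300000, -0.600000)
  k1 = (-0.771000, 0.246000)
  predictor → (-1.515880, -0.531120)
  k2 = (-0.861720, 0.056670)
  → (-1.528581, -0.557626)
(p(0.58), q(0.58)) ≈ (-1.5286, -0.5576)

-1.5286, -0.5576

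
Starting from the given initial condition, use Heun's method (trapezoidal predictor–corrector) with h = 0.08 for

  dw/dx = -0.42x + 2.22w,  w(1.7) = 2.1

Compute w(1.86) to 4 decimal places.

Heun: k1 = f(x_n, w_n); k2 = f(x_n + h, w_n + h·k1); w_{n+1} = w_n + (h/2)·(k1 + k2).
x=1.700000, w=2.100000:
  k1 = f(1.700000, 2.100000) = 3.948000
  k2 = f(1.780000, 2.415840) = 4.615565
  w ← 2.100000 + (0.08/2)·(3.948000 + 4.615565) = 2.442543
x=1.780000, w=2.442543:
  k1 = f(1.780000, 2.442543) = 4.674845
  k2 = f(1.860000, 2.816530) = 5.471497
  w ← 2.442543 + (0.08/2)·(4.674845 + 5.471497) = 2.848396
w(1.86) ≈ 2.8484

2.8484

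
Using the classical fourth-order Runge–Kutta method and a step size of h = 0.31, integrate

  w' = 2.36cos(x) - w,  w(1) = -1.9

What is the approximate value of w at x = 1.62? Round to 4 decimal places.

-0.7788

RK4: k1 = f(x_n, w_n); k2 = f(x_n + h/2, w_n + (h/2)·k1); k3 = f(x_n + h/2, w_n + (h/2)·k2); k4 = f(x_n + h, w_n + h·k3); w_{n+1} = w_n + (h/6)·(k1 + 2k2 + 2k3 + k4).
x=1.000000, w=-1.900000:
  k1 = f(1.000000, -1.900000) = 3.175113
  k2 = f(1.155000, -1.407857) = 2.361105
  k3 = f(1.155000, -1.534029) = 2.487276
  k4 = f(1.310000, -1.128944) = 1.737470
  w ← -1.900000 + (0.31/6)·(k1 + 2k2 + 2k3 + k4) = -1.145184
x=1.310000, w=-1.145184:
  k1 = f(1.310000, -1.145184) = 1.753710
  k2 = f(1.465000, -0.873359) = 1.122573
  k3 = f(1.465000, -0.971185) = 1.220399
  k4 = f(1.620000, -0.766860) = 0.650786
  w ← -1.145184 + (0.31/6)·(k1 + 2k2 + 2k3 + k4) = -0.778844
w(1.62) ≈ -0.7788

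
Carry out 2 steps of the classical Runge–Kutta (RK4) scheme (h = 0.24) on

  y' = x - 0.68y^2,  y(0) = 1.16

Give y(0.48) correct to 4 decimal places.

0.9364

RK4: k1 = f(x_n, y_n); k2 = f(x_n + h/2, y_n + (h/2)·k1); k3 = f(x_n + h/2, y_n + (h/2)·k2); k4 = f(x_n + h, y_n + h·k3); y_{n+1} = y_n + (h/6)·(k1 + 2k2 + 2k3 + k4).
x=0.000000, y=1.160000:
  k1 = f(0.000000, 1.160000) = -0.915008
  k2 = f(0.120000, 1.050199) = -0.629984
  k3 = f(0.120000, 1.084402) = -0.679631
  k4 = f(0.240000, 0.996889) = -0.435775
  y ← 1.160000 + (0.24/6)·(k1 + 2k2 + 2k3 + k4) = 1.001199
x=0.240000, y=1.001199:
  k1 = f(0.240000, 1.001199) = -0.441632
  k2 = f(0.360000, 0.948204) = -0.251381
  k3 = f(0.360000, 0.971034) = -0.281176
  k4 = f(0.480000, 0.933717) = -0.112843
  y ← 1.001199 + (0.24/6)·(k1 + 2k2 + 2k3 + k4) = 0.936416
y(0.48) ≈ 0.9364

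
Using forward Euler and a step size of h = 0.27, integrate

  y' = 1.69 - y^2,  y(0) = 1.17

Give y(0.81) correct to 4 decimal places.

Euler: y_{n+1} = y_n + h·f(t_n, y_n).
t=0.000000, y=1.170000: f=0.321100 → y ← 1.170000 + 0.27·0.321100 = 1.256697
t=0.270000, y=1.256697: f=0.110713 → y ← 1.256697 + 0.27·0.110713 = 1.286589
t=0.540000, y=1.286589: f=0.034688 → y ← 1.286589 + 0.27·0.034688 = 1.295955
y(0.81) ≈ 1.2960

1.2960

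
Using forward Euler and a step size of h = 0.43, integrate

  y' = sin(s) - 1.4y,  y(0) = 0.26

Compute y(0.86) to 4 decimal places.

Euler: y_{n+1} = y_n + h·f(s_n, y_n).
s=0.000000, y=0.260000: f=-0.364000 → y ← 0.260000 + 0.43·(-0.364000) = 0.103480
s=0.430000, y=0.103480: f=0.271999 → y ← 0.103480 + 0.43·0.271999 = 0.220439
y(0.86) ≈ 0.2204

0.2204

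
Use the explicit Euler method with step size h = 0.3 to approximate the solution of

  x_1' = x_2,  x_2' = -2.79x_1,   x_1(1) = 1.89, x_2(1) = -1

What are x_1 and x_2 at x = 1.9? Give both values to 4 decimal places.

-0.3584, -4.5953

Euler on (x_1,x_2): x_1_{n+1} = x_1_n + h·x_1', x_2_{n+1} = x_2_n + h·x_2'.
1.000000: (1.890000, -1.000000); f=(-1.000000, -5.273100) → (1.590000, -2.581930)
1.300000: (1.590000, -2.581930); f=(-2.581930, -4.436100) → (0.815421, -3.912760)
1.600000: (0.815421, -3.912760); f=(-3.912760, -2.275025) → (-0.358407, -4.595267)
(x_1(1.9), x_2(1.9)) ≈ (-0.3584, -4.5953)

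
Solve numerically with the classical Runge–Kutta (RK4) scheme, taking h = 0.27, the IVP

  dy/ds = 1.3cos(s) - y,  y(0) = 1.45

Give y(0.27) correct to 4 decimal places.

1.4105

RK4: k1 = f(s_n, y_n); k2 = f(s_n + h/2, y_n + (h/2)·k1); k3 = f(s_n + h/2, y_n + (h/2)·k2); k4 = f(s_n + h, y_n + h·k3); y_{n+1} = y_n + (h/6)·(k1 + 2k2 + 2k3 + k4).
s=0.000000, y=1.450000:
  k1 = f(0.000000, 1.450000) = -0.150000
  k2 = f(0.135000, 1.429750) = -0.141578
  k3 = f(0.135000, 1.430887) = -0.142715
  k4 = f(0.270000, 1.411467) = -0.158565
  y ← 1.450000 + (0.27/6)·(k1 + 2k2 + 2k3 + k4) = 1.410528
y(0.27) ≈ 1.4105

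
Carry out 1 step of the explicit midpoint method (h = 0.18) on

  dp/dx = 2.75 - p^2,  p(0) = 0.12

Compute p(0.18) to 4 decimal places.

Midpoint: k1 = f(x_n, p_n); k2 = f(x_n + h/2, p_n + (h/2)·k1); p_{n+1} = p_n + h·k2.
x=0.000000, p=0.120000:
  k1 = f(0.000000, 0.120000) = 2.735600
  k2 = f(0.090000, 0.366204) = 2.615895
  p ← 0.120000 + 0.18·2.615895 = 0.590861
p(0.18) ≈ 0.5909

0.5909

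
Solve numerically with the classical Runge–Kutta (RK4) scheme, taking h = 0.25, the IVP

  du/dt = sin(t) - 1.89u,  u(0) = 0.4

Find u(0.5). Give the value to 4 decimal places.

0.2469

RK4: k1 = f(t_n, u_n); k2 = f(t_n + h/2, u_n + (h/2)·k1); k3 = f(t_n + h/2, u_n + (h/2)·k2); k4 = f(t_n + h, u_n + h·k3); u_{n+1} = u_n + (h/6)·(k1 + 2k2 + 2k3 + k4).
t=0.000000, u=0.400000:
  k1 = f(0.000000, 0.400000) = -0.756000
  k2 = f(0.125000, 0.305500) = -0.452720
  k3 = f(0.125000, 0.343410) = -0.524370
  k4 = f(0.250000, 0.268907) = -0.260831
  u ← 0.400000 + (0.25/6)·(k1 + 2k2 + 2k3 + k4) = 0.276208
t=0.250000, u=0.276208:
  k1 = f(0.250000, 0.276208) = -0.274629
  k2 = f(0.375000, 0.241879) = -0.090879
  k3 = f(0.375000, 0.264848) = -0.134290
  k4 = f(0.500000, 0.242635) = 0.020845
  u ← 0.276208 + (0.25/6)·(k1 + 2k2 + 2k3 + k4) = 0.246869
u(0.5) ≈ 0.2469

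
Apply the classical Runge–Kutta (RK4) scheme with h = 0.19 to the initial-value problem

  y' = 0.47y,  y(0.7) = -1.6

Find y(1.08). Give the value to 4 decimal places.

-1.9129

RK4: k1 = f(x_n, y_n); k2 = f(x_n + h/2, y_n + (h/2)·k1); k3 = f(x_n + h/2, y_n + (h/2)·k2); k4 = f(x_n + h, y_n + h·k3); y_{n+1} = y_n + (h/6)·(k1 + 2k2 + 2k3 + k4).
x=0.700000, y=-1.600000:
  k1 = f(0.700000, -1.600000) = -0.752000
  k2 = f(0.795000, -1.671440) = -0.785577
  k3 = f(0.795000, -1.674630) = -0.787076
  k4 = f(0.890000, -1.749544) = -0.822286
  y ← -1.600000 + (0.19/6)·(k1 + 2k2 + 2k3 + k4) = -1.749454
x=0.890000, y=-1.749454:
  k1 = f(0.890000, -1.749454) = -0.822243
  k2 = f(0.985000, -1.827567) = -0.858956
  k3 = f(0.985000, -1.831055) = -0.860596
  k4 = f(1.080000, -1.912967) = -0.899094
  y ← -1.749454 + (0.19/6)·(k1 + 2k2 + 2k3 + k4) = -1.912868
y(1.08) ≈ -1.9129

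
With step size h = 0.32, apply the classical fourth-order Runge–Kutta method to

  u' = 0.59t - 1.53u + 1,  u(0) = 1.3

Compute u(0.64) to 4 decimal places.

RK4: k1 = f(t_n, u_n); k2 = f(t_n + h/2, u_n + (h/2)·k1); k3 = f(t_n + h/2, u_n + (h/2)·k2); k4 = f(t_n + h, u_n + h·k3); u_{n+1} = u_n + (h/6)·(k1 + 2k2 + 2k3 + k4).
t=0.000000, u=1.300000:
  k1 = f(0.000000, 1.300000) = -0.989000
  k2 = f(0.160000, 1.141760) = -0.652493
  k3 = f(0.160000, 1.195601) = -0.734870
  k4 = f(0.320000, 1.064842) = -0.440408
  u ← 1.300000 + (0.32/6)·(k1 + 2k2 + 2k3 + k4) = 1.075780
t=0.320000, u=1.075780:
  k1 = f(0.320000, 1.075780) = -0.457143
  k2 = f(0.480000, 1.002637) = -0.250834
  k3 = f(0.480000, 1.035646) = -0.301339
  k4 = f(0.640000, 0.979351) = -0.120807
  u ← 1.075780 + (0.32/6)·(k1 + 2k2 + 2k3 + k4) = 0.986057
u(0.64) ≈ 0.9861

0.9861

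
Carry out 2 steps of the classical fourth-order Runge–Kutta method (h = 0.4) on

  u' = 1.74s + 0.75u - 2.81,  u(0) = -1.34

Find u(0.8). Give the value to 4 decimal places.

RK4: k1 = f(s_n, u_n); k2 = f(s_n + h/2, u_n + (h/2)·k1); k3 = f(s_n + h/2, u_n + (h/2)·k2); k4 = f(s_n + h, u_n + h·k3); u_{n+1} = u_n + (h/6)·(k1 + 2k2 + 2k3 + k4).
s=0.000000, u=-1.340000:
  k1 = f(0.000000, -1.340000) = -3.815000
  k2 = f(0.200000, -2.103000) = -4.039250
  k3 = f(0.200000, -2.147850) = -4.072888
  k4 = f(0.400000, -2.969155) = -4.340866
  u ← -1.340000 + (0.4/6)·(k1 + 2k2 + 2k3 + k4) = -2.965343
s=0.400000, u=-2.965343:
  k1 = f(0.400000, -2.965343) = -4.338007
  k2 = f(0.600000, -3.832944) = -4.640708
  k3 = f(0.600000, -3.893484) = -4.686113
  k4 = f(0.800000, -4.839788) = -5.047841
  u ← -2.965343 + (0.4/6)·(k1 + 2k2 + 2k3 + k4) = -4.834642
u(0.8) ≈ -4.8346

-4.8346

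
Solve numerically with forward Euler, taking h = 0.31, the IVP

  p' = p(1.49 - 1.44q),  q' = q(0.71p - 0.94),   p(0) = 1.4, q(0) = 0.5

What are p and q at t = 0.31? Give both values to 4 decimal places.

1.7342, 0.5084

Euler on (p,q): p_{n+1} = p_n + h·p', q_{n+1} = q_n + h·q'.
0.000000: (1.400000, 0.500000); f=(1.078000, 0.027000) → (1.734180, 0.508370)
(p(0.31), q(0.31)) ≈ (1.7342, 0.5084)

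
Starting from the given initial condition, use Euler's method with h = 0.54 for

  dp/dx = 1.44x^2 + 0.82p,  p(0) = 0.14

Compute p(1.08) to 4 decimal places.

Euler: p_{n+1} = p_n + h·f(x_n, p_n).
x=0.000000, p=0.140000: f=0.114800 → p ← 0.140000 + 0.54·0.114800 = 0.201992
x=0.540000, p=0.201992: f=0.585537 → p ← 0.201992 + 0.54·0.585537 = 0.518182
p(1.08) ≈ 0.5182

0.5182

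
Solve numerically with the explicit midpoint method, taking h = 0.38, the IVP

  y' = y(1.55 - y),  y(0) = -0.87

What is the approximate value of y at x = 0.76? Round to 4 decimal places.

-10.0739

Midpoint: k1 = f(x_n, y_n); k2 = f(x_n + h/2, y_n + (h/2)·k1); y_{n+1} = y_n + h·k2.
x=0.000000, y=-0.870000:
  k1 = f(0.000000, -0.870000) = -2.105400
  k2 = f(0.190000, -1.270026) = -3.581506
  y ← -0.870000 + 0.38·(-3.581506) = -2.230972
x=0.380000, y=-2.230972:
  k1 = f(0.380000, -2.230972) = -8.435245
  k2 = f(0.570000, -3.833669) = -20.639205
  y ← -2.230972 + 0.38·(-20.639205) = -10.073870
y(0.76) ≈ -10.0739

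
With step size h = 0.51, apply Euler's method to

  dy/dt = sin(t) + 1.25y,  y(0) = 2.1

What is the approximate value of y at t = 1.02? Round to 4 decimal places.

5.8799

Euler: y_{n+1} = y_n + h·f(t_n, y_n).
t=0.000000, y=2.100000: f=2.625000 → y ← 2.100000 + 0.51·2.625000 = 3.438750
t=0.510000, y=3.438750: f=4.786615 → y ← 3.438750 + 0.51·4.786615 = 5.879924
y(1.02) ≈ 5.8799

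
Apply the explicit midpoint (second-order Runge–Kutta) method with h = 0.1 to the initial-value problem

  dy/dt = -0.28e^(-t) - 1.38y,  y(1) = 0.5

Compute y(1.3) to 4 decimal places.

0.3095

Midpoint: k1 = f(t_n, y_n); k2 = f(t_n + h/2, y_n + (h/2)·k1); y_{n+1} = y_n + h·k2.
t=1.000000, y=0.500000:
  k1 = f(1.000000, 0.500000) = -0.793006
  k2 = f(1.050000, 0.460350) = -0.733265
  y ← 0.500000 + 0.1·(-0.733265) = 0.426673
t=1.100000, y=0.426673:
  k1 = f(1.100000, 0.426673) = -0.682013
  k2 = f(1.150000, 0.392573) = -0.630409
  y ← 0.426673 + 0.1·(-0.630409) = 0.363633
t=1.200000, y=0.363633:
  k1 = f(1.200000, 0.363633) = -0.586147
  k2 = f(1.250000, 0.334325) = -0.541590
  y ← 0.363633 + 0.1·(-0.541590) = 0.309474
y(1.3) ≈ 0.3095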